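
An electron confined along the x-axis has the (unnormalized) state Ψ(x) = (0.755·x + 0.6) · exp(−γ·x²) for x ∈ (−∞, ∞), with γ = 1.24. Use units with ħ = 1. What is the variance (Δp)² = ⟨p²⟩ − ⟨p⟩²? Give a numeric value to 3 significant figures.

1.84

Compute ⟨p⟩ and ⟨p²⟩ separately; (Δp)² = ⟨p²⟩ − ⟨p⟩².
Expand each integrand as polynomial × e^(−2γx²) and use ∫x^(2j)·e^(−2γx²) dx = (2j−1)!!/(4γ)^j · √(π/(2γ)), odd powers → 0; here √(π/(2γ)) = 1.1255. Differentiate with the product rule, d/dx e^(−γx²) = −2γx·e^(−γx²).
Normalization: ∫|Ψ|² dx = 0.53453.
⟨p⟩ = 0.0000 and ⟨p²⟩ = 1.8401.
(Δp)² = 1.8401 − (0.0000)² = 1.8401.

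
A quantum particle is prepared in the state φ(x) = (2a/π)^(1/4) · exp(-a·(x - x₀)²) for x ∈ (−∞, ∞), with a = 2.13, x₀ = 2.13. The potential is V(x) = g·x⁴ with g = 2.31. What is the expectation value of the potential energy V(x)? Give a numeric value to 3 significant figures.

⟨V⟩ = ∫ V(x)·|φ|² dx.
Gaussian moments (u = x − x₀): ∫u^(2j)·e^(−2au²) du = (2j−1)!!/(4a)^j · √(π/(2a)), odd powers integrate to 0; here √(π/(2a)) = 0.85876.
⟨V⟩ = 55.024.

55.0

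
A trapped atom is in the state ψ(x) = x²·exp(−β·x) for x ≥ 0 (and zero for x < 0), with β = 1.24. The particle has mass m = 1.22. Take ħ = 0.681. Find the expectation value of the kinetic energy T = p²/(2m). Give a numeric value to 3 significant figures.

T = −(ħ²/2m) d²/dx², so ⟨T⟩ = −(ħ²/2m) ∫ ψ*·ψ'' dx / ∫|ψ|² dx; with m = 1.22.
Differentiate x²·exp(−β·x) with the product rule; every integrand then reduces to terms xʲ·e^(−2βx) on [0, ∞), with ∫₀^∞ xʲ·e^(−2βx) dx = j!/(2β)^(j+1).
State is unnormalized: ∫|ψ|² dx = 0.25583, and ∫ψ*·(−ħ²/2m · ψ'') dx = 0.024922, so ⟨T⟩ = 0.024922 / 0.25583.
⟨T⟩ = 0.097415.

0.0974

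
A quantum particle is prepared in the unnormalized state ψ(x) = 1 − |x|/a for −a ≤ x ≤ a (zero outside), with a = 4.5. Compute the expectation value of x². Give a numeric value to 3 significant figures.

2.03

⟨x²⟩ = ∫ x²·|ψ|² dx / ∫|ψ|² dx (integrals over the domain).
ψ is even, so ∫ over [−a, a] = 2∫₀ᵃ with ψ = 1 − x/a there: ∫₀ᵃ (1 − x/a)² dx = a/3, ∫₀ᵃ x²(1 − x/a)² dx = a³/30, ∫₀ᵃ x⁴(1 − x/a)² dx = a⁵/105.
State is unnormalized: ∫|ψ|² dx = 3.0000, and ∫ψ*·x²·ψ dx = 6.0750, so ⟨x²⟩ = 6.0750 / 3.0000.
⟨x²⟩ = 2.0250.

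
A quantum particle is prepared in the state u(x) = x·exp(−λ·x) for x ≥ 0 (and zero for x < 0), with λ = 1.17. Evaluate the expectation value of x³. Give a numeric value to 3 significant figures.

⟨x³⟩ = ∫ x³·|u|² dx / ∫|u|² dx (integrals over the domain).
Every integrand reduces to terms xʲ·e^(−2λx) on [0, ∞); use ∫₀^∞ xʲ·e^(−2λx) dx = j!/(2λ)^(j+1).
State is unnormalized: ∫|u|² dx = 0.15609, and ∫u*·x³·u dx = 0.73095, so ⟨x³⟩ = 0.73095 / 0.15609.
⟨x³⟩ = 4.6828.

4.68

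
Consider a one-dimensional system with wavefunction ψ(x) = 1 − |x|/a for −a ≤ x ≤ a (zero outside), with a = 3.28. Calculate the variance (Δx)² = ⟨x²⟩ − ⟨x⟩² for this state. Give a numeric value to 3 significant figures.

1.08

Compute ⟨x⟩ and ⟨x²⟩ separately, then (Δx)² = ⟨x²⟩ − ⟨x⟩².
ψ is even, so ∫ over [−a, a] = 2∫₀ᵃ with ψ = 1 − x/a there: ∫₀ᵃ (1 − x/a)² dx = a/3, ∫₀ᵃ x²(1 − x/a)² dx = a³/30, ∫₀ᵃ x⁴(1 − x/a)² dx = a⁵/105.
Normalization: ∫|ψ|² dx = 2.1867.
⟨x⟩ = 0.0000 and ⟨x²⟩ = 1.0758.
(Δx)² = 1.0758 − (0.0000)² = 1.0758.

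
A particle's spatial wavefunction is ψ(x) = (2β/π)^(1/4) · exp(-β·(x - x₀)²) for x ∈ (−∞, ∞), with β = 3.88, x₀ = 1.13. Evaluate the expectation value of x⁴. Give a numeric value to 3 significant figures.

2.14

⟨x⁴⟩ = ∫ x⁴·|ψ|² dx (integrals over the domain).
Gaussian moments (u = x − x₀): ∫u^(2j)·e^(−2βu²) du = (2j−1)!!/(4β)^j · √(π/(2β)), odd powers integrate to 0; here √(π/(2β)) = 0.63627.
⟨x⁴⟩ = 2.1366.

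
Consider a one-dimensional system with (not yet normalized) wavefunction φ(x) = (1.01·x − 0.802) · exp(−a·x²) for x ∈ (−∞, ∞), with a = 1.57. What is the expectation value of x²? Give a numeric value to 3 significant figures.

⟨x²⟩ = ∫ x²·|φ|² dx / ∫|φ|² dx (integrals over the domain).
Expand each integrand as polynomial × e^(−2ax²) and use ∫x^(2j)·e^(−2ax²) dx = (2j−1)!!/(4a)^j · √(π/(2a)), odd powers → 0; here √(π/(2a)) = 1.0003.
State is unnormalized: ∫|φ|² dx = 0.80584, and ∫φ*·x²·φ dx = 0.18006, so ⟨x²⟩ = 0.18006 / 0.80584.
⟨x²⟩ = 0.22345.

0.223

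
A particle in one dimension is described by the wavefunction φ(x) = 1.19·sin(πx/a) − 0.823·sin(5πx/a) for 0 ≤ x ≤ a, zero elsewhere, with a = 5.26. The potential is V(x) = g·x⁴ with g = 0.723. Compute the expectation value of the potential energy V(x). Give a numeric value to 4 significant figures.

70.91

⟨V⟩ = ∫ V(x)·|φ|² dx / ∫|φ|² dx.
On 0 ≤ x ≤ a (j ≠ l): ∫sin²(jπx/a) dx = a/2, ∫sin(jπx/a)·sin(lπx/a) dx = 0; diagonal moments ∫x·sin²(jπx/a) dx = a²/4, ∫x²·sin²(jπx/a) dx = a³·(1/6 − 1/(4j²π²)); cross terms ∫x·sin(jπx/a)·sin(lπx/a) dx = 0 for j + l even and −4jla²/(π²(j² − l²)²) for j + l odd, ∫x²·sin(jπx/a)·sin(lπx/a) dx = (−1)^(j+l)·4jla³/(π²(j² − l²)²); higher powers the same way via product-to-sum and parts.
State is unnormalized: ∫|φ|² dx = 5.5057, and ∫φ*·V(x)·φ dx = 390.43, so ⟨V⟩ = 390.43 / 5.5057.
⟨V⟩ = 70.914.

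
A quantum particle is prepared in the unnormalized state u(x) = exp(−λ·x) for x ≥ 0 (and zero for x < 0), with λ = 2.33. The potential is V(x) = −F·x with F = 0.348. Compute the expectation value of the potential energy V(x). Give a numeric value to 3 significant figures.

-0.0747

⟨V⟩ = ∫ V(x)·|u|² dx / ∫|u|² dx.
Every integrand reduces to terms xʲ·e^(−2λx) on [0, ∞); use ∫₀^∞ xʲ·e^(−2λx) dx = j!/(2λ)^(j+1).
State is unnormalized: ∫|u|² dx = 0.21459, and ∫u*·V(x)·u dx = -0.016025, so ⟨V⟩ = -0.016025 / 0.21459.
⟨V⟩ = -0.074678.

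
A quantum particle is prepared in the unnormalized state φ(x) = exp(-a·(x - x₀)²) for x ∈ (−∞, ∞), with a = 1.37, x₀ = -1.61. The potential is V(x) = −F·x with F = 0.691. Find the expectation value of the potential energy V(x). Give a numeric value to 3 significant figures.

⟨V⟩ = ∫ V(x)·|φ|² dx / ∫|φ|² dx.
Gaussian moments (u = x − x₀): ∫u^(2j)·e^(−2au²) du = (2j−1)!!/(4a)^j · √(π/(2a)), odd powers integrate to 0; here √(π/(2a)) = 1.0708.
State is unnormalized: ∫|φ|² dx = 1.0708, and ∫φ*·V(x)·φ dx = 1.1913, so ⟨V⟩ = 1.1913 / 1.0708.
⟨V⟩ = 1.1125.

1.11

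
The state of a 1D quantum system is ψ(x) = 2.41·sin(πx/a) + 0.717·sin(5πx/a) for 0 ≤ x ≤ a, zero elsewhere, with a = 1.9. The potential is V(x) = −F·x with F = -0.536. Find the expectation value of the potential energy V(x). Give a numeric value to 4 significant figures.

0.5092

⟨V⟩ = ∫ V(x)·|ψ|² dx / ∫|ψ|² dx.
On 0 ≤ x ≤ a (j ≠ l): ∫sin²(jπx/a) dx = a/2, ∫sin(jπx/a)·sin(lπx/a) dx = 0; diagonal moments ∫x·sin²(jπx/a) dx = a²/4, ∫x²·sin²(jπx/a) dx = a³·(1/6 − 1/(4j²π²)); cross terms ∫x·sin(jπx/a)·sin(lπx/a) dx = 0 for j + l even and −4jla²/(π²(j² − l²)²) for j + l odd, ∫x²·sin(jπx/a)·sin(lπx/a) dx = (−1)^(j+l)·4jla³/(π²(j² − l²)²); higher powers the same way via product-to-sum and parts.
State is unnormalized: ∫|ψ|² dx = 6.0061, and ∫ψ*·V(x)·ψ dx = 3.0583, so ⟨V⟩ = 3.0583 / 6.0061.
⟨V⟩ = 0.50920.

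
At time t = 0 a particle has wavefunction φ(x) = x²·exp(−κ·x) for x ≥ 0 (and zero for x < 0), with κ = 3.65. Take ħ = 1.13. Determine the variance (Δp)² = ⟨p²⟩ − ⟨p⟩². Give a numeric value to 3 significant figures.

Compute ⟨p⟩ and ⟨p²⟩ separately; (Δp)² = ⟨p²⟩ − ⟨p⟩².
Differentiate x²·exp(−κ·x) with the product rule; every integrand then reduces to terms xʲ·e^(−2κx) on [0, ∞), with ∫₀^∞ xʲ·e^(−2κx) dx = j!/(2κ)^(j+1).
Normalization: ∫|φ|² dx = 0.0011577.
⟨p⟩ = 0.0000 and ⟨p²⟩ = 5.6705.
(Δp)² = 5.6705 − (0.0000)² = 5.6705.

5.67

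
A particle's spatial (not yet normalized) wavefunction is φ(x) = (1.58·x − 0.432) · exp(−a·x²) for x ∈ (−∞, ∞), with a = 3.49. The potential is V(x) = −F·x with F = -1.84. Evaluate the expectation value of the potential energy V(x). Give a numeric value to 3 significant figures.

⟨V⟩ = ∫ V(x)·|φ|² dx / ∫|φ|² dx.
Expand each integrand as polynomial × e^(−2ax²) and use ∫x^(2j)·e^(−2ax²) dx = (2j−1)!!/(4a)^j · √(π/(2a)), odd powers → 0; here √(π/(2a)) = 0.67088.
State is unnormalized: ∫|φ|² dx = 0.24517, and ∫φ*·V(x)·φ dx = -0.12071, so ⟨V⟩ = -0.12071 / 0.24517.
⟨V⟩ = -0.49235.

-0.492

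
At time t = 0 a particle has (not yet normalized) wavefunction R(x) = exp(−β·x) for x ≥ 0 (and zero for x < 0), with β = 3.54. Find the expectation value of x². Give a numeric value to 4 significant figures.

⟨x²⟩ = ∫ x²·|R|² dx / ∫|R|² dx (integrals over the domain).
Every integrand reduces to terms xʲ·e^(−2βx) on [0, ∞); use ∫₀^∞ xʲ·e^(−2βx) dx = j!/(2β)^(j+1).
State is unnormalized: ∫|R|² dx = 0.14124, and ∫R*·x²·R dx = 0.0056355, so ⟨x²⟩ = 0.0056355 / 0.14124.
⟨x²⟩ = 0.039899.

0.03990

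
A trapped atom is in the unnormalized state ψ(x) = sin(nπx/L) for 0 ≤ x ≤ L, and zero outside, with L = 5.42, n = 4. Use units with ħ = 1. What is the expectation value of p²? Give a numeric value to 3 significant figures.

p² ψ = −ħ² d²ψ/dx²; ⟨p²⟩ = −ħ² ∫ ψ*·ψ'' dx / ∫|ψ|² dx.
d/dx sin(nπx/L) = (nπ/L)·cos(nπx/L) and d²/dx² sin(nπx/L) = −(nπ/L)²·sin(nπx/L); on 0 ≤ x ≤ L, ∫sin²(nπx/L) dx = L/2 and ∫sin(nπx/L)·cos(nπx/L) dx = 0.
State is unnormalized: ∫|ψ|² dx = 2.7100, and ∫ψ*·(−ħ² ψ'') dx = 14.568, so ⟨p²⟩ = 14.568 / 2.7100.
⟨p²⟩ = 5.3755.

5.38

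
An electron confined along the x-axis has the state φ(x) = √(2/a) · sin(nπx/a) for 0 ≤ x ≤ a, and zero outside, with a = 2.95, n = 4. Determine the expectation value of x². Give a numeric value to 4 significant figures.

⟨x²⟩ = ∫ x²·|φ|² dx (integrals over the domain).
With sin²θ = (1 − cos2θ)/2 on 0 ≤ x ≤ a: ∫sin²(nπx/a) dx = a/2, ∫x·sin²(nπx/a) dx = a²/4, ∫x²·sin²(nπx/a) dx = a³·(1/6 − 1/(4n²π²)); higher powers xᵏ the same way, integrating xᵏ·cos(2nπx/a) by parts.
⟨x²⟩ = 2.8733.

2.873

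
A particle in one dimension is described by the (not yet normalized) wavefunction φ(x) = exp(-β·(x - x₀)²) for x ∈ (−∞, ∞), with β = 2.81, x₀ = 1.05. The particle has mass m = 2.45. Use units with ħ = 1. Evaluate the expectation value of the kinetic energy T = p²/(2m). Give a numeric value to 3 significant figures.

T = −(ħ²/2m) d²/dx², so ⟨T⟩ = −(ħ²/2m) ∫ φ*·φ'' dx / ∫|φ|² dx; with m = 2.45.
Gaussian moments (u = x − x₀): ∫u^(2j)·e^(−2βu²) du = (2j−1)!!/(4β)^j · √(π/(2β)), odd powers integrate to 0; here √(π/(2β)) = 0.74766. Derivatives: d/dx e^(−βu²) = −2βu·e^(−βu²), d²/dx² e^(−βu²) = (4β²u² − 2β)·e^(−βu²).
State is unnormalized: ∫|φ|² dx = 0.74766, and ∫φ*·(−ħ²/2m · φ'') dx = 0.42876, so ⟨T⟩ = 0.42876 / 0.74766.
⟨T⟩ = 0.57347.

0.573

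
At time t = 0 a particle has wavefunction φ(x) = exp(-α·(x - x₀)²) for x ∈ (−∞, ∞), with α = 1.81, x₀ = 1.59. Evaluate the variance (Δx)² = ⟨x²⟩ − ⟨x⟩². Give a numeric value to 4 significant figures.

0.1381

Compute ⟨x⟩ and ⟨x²⟩ separately, then (Δx)² = ⟨x²⟩ − ⟨x⟩².
Gaussian moments (u = x − x₀): ∫u^(2j)·e^(−2αu²) du = (2j−1)!!/(4α)^j · √(π/(2α)), odd powers integrate to 0; here √(π/(2α)) = 0.93158.
Normalization: ∫|φ|² dx = 0.93158.
⟨x⟩ = 1.5900 and ⟨x²⟩ = 2.6662.
(Δx)² = 2.6662 − (1.5900)² = 0.13812.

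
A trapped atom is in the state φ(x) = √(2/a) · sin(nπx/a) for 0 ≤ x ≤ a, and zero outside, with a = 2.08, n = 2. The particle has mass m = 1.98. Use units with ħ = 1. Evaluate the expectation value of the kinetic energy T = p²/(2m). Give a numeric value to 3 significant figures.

T = −(ħ²/2m) d²/dx², so ⟨T⟩ = −(ħ²/2m) ∫ φ*·φ'' dx; with m = 1.98.
d/dx sin(nπx/a) = (nπ/a)·cos(nπx/a) and d²/dx² sin(nπx/a) = −(nπ/a)²·sin(nπx/a); on 0 ≤ x ≤ a, ∫sin²(nπx/a) dx = a/2 and ∫sin(nπx/a)·cos(nπx/a) dx = 0.
⟨T⟩ = 2.3043.

2.30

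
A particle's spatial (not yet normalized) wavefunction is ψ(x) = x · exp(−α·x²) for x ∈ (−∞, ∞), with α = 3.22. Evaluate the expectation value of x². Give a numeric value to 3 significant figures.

0.233

⟨x²⟩ = ∫ x²·|ψ|² dx / ∫|ψ|² dx (integrals over the domain).
Expand each integrand as polynomial × e^(−2αx²) and use ∫x^(2j)·e^(−2αx²) dx = (2j−1)!!/(4α)^j · √(π/(2α)), odd powers → 0; here √(π/(2α)) = 0.69844.
State is unnormalized: ∫|ψ|² dx = 0.054227, and ∫ψ*·x²·ψ dx = 0.012631, so ⟨x²⟩ = 0.012631 / 0.054227.
⟨x²⟩ = 0.23292.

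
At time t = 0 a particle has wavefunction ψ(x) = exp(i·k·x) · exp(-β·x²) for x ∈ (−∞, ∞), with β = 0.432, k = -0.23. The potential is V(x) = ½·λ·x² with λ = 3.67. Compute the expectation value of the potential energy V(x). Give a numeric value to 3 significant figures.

1.06

⟨V⟩ = ∫ V(x)·|ψ|² dx / ∫|ψ|² dx.
Gaussian moments: ∫x^(2j)·e^(−2βx²) dx = (2j−1)!!/(4β)^j · √(π/(2β)), odd powers integrate to 0; here √(π/(2β)) = 1.9069.
State is unnormalized: ∫|ψ|² dx = 1.9069, and ∫ψ*·V(x)·ψ dx = 2.0249, so ⟨V⟩ = 2.0249 / 1.9069.
⟨V⟩ = 1.0619.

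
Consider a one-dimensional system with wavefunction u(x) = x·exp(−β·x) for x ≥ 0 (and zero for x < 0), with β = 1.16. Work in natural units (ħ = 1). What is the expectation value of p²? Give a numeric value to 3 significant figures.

p² u = −ħ² d²u/dx²; ⟨p²⟩ = −ħ² ∫ u*·u'' dx / ∫|u|² dx.
Differentiate x·exp(−β·x) with the product rule; every integrand then reduces to terms xʲ·e^(−2βx) on [0, ∞), with ∫₀^∞ xʲ·e^(−2βx) dx = j!/(2β)^(j+1).
State is unnormalized: ∫|u|² dx = 0.16016, and ∫u*·(−ħ² u'') dx = 0.21552, so ⟨p²⟩ = 0.21552 / 0.16016.
⟨p²⟩ = 1.3456.

1.35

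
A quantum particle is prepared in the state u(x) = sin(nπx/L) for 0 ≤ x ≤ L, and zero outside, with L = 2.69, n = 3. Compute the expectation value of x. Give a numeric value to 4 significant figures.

⟨x⟩ = ∫ x·|u|² dx / ∫|u|² dx (integrals over the domain).
With sin²θ = (1 − cos2θ)/2 on 0 ≤ x ≤ L: ∫sin²(nπx/L) dx = L/2, ∫x·sin²(nπx/L) dx = L²/4, ∫x²·sin²(nπx/L) dx = L³·(1/6 − 1/(4n²π²)); higher powers xᵏ the same way, integrating xᵏ·cos(2nπx/L) by parts.
State is unnormalized: ∫|u|² dx = 1.3450, and ∫u*·x·u dx = 1.8090, so ⟨x⟩ = 1.8090 / 1.3450.
⟨x⟩ = 1.3450.

1.345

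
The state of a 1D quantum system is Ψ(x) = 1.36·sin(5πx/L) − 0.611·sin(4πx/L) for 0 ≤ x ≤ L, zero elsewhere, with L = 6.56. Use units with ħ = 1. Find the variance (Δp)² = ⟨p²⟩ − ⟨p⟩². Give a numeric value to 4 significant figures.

Compute ⟨p⟩ and ⟨p²⟩ separately; (Δp)² = ⟨p²⟩ − ⟨p⟩².
d²/dx² sin(jπx/L) = −(jπ/L)²·sin(jπx/L); on 0 ≤ x ≤ L, ∫sin²(jπx/L) dx = L/2 and ∫sin(jπx/L)·sin(lπx/L) dx = 0 for j ≠ l, so only diagonal terms survive in ∫|Ψ|² and ∫Ψ·Ψ″; ∫Ψ·Ψ′ dx = [Ψ²/2] between the walls = 0.
Normalization: ∫|Ψ|² dx = 7.2912.
⟨p⟩ = 0.0000 and ⟨p²⟩ = 5.3870.
(Δp)² = 5.3870 − (0.0000)² = 5.3870.

5.387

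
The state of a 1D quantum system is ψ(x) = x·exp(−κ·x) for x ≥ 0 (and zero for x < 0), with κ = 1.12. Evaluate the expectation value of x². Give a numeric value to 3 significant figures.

⟨x²⟩ = ∫ x²·|ψ|² dx / ∫|ψ|² dx (integrals over the domain).
Every integrand reduces to terms xʲ·e^(−2κx) on [0, ∞); use ∫₀^∞ xʲ·e^(−2κx) dx = j!/(2κ)^(j+1).
State is unnormalized: ∫|ψ|² dx = 0.17795, and ∫ψ*·x²·ψ dx = 0.42557, so ⟨x²⟩ = 0.42557 / 0.17795.
⟨x²⟩ = 2.3916.

2.39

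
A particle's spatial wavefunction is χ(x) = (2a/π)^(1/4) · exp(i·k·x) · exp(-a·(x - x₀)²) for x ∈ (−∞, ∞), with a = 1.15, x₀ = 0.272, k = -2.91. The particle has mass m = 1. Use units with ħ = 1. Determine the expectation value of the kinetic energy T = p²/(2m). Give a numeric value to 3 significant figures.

4.81

T = −(ħ²/2m) d²/dx², so ⟨T⟩ = −(ħ²/2m) ∫ χ*·χ'' dx; with m = 1.
Gaussian moments (u = x − x₀): ∫u^(2j)·e^(−2au²) du = (2j−1)!!/(4a)^j · √(π/(2a)), odd powers integrate to 0; here √(π/(2a)) = 1.1687. Derivatives: χ′ = (ik − 2au)·χ, χ″ = ((ik − 2au)² − 2a)·χ; the odd-in-u pieces drop out.
⟨T⟩ = 4.8091.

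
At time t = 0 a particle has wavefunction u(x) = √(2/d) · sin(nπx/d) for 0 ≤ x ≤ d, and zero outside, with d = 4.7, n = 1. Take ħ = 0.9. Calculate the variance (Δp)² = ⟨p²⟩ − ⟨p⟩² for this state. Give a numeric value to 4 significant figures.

0.3619

Compute ⟨p⟩ and ⟨p²⟩ separately; (Δp)² = ⟨p²⟩ − ⟨p⟩².
d/dx sin(nπx/d) = (nπ/d)·cos(nπx/d) and d²/dx² sin(nπx/d) = −(nπ/d)²·sin(nπx/d); on 0 ≤ x ≤ d, ∫sin²(nπx/d) dx = d/2 and ∫sin(nπx/d)·cos(nπx/d) dx = 0.
⟨p⟩ = 0.0000 and ⟨p²⟩ = 0.36190.
(Δp)² = 0.36190 − (0.0000)² = 0.36190.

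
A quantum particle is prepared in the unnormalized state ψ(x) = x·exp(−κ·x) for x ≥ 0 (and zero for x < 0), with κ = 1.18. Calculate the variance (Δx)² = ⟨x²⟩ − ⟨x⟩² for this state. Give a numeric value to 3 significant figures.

Compute ⟨x⟩ and ⟨x²⟩ separately, then (Δx)² = ⟨x²⟩ − ⟨x⟩².
Every integrand reduces to terms xʲ·e^(−2κx) on [0, ∞); use ∫₀^∞ xʲ·e^(−2κx) dx = j!/(2κ)^(j+1).
Normalization: ∫|ψ|² dx = 0.15216.
⟨x⟩ = 1.2712 and ⟨x²⟩ = 2.1546.
(Δx)² = 2.1546 − (1.2712)² = 0.53864.

0.539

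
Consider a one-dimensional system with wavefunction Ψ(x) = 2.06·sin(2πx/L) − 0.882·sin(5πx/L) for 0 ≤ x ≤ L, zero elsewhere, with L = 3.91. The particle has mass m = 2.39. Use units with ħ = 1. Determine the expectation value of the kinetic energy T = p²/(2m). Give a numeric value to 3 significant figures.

0.980

T = −(ħ²/2m) d²/dx², so ⟨T⟩ = −(ħ²/2m) ∫ Ψ*·Ψ'' dx / ∫|Ψ|² dx; with m = 2.39.
d²/dx² sin(jπx/L) = −(jπ/L)²·sin(jπx/L); on 0 ≤ x ≤ L, ∫sin²(jπx/L) dx = L/2 and ∫sin(jπx/L)·sin(lπx/L) dx = 0 for j ≠ l, so only diagonal terms survive in ∫|Ψ|² and ∫Ψ·Ψ″; ∫Ψ·Ψ′ dx = [Ψ²/2] between the walls = 0.
State is unnormalized: ∫|Ψ|² dx = 9.8171, and ∫Ψ*·(−ħ²/2m · Ψ'') dx = 9.6169, so ⟨T⟩ = 9.6169 / 9.8171.
⟨T⟩ = 0.97961.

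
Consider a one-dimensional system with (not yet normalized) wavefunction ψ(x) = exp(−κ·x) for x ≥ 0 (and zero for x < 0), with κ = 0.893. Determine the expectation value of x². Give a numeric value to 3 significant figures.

⟨x²⟩ = ∫ x²·|ψ|² dx / ∫|ψ|² dx (integrals over the domain).
Every integrand reduces to terms xʲ·e^(−2κx) on [0, ∞); use ∫₀^∞ xʲ·e^(−2κx) dx = j!/(2κ)^(j+1).
State is unnormalized: ∫|ψ|² dx = 0.55991, and ∫ψ*·x²·ψ dx = 0.35106, so ⟨x²⟩ = 0.35106 / 0.55991.
⟨x²⟩ = 0.62700.

0.627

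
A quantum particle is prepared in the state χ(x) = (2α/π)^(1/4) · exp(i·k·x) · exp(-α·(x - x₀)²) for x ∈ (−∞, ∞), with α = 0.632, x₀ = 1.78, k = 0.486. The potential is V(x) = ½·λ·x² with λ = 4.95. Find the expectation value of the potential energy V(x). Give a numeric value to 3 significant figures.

8.82

⟨V⟩ = ∫ V(x)·|χ|² dx.
Gaussian moments (u = x − x₀): ∫u^(2j)·e^(−2αu²) du = (2j−1)!!/(4α)^j · √(π/(2α)), odd powers integrate to 0; here √(π/(2α)) = 1.5765.
⟨V⟩ = 8.8208.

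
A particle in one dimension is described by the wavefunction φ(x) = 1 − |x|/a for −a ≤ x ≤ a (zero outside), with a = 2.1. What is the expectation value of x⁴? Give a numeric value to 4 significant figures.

⟨x⁴⟩ = ∫ x⁴·|φ|² dx / ∫|φ|² dx (integrals over the domain).
φ is even, so ∫ over [−a, a] = 2∫₀ᵃ with φ = 1 − x/a there: ∫₀ᵃ (1 − x/a)² dx = a/3, ∫₀ᵃ x²(1 − x/a)² dx = a³/30, ∫₀ᵃ x⁴(1 − x/a)² dx = a⁵/105.
State is unnormalized: ∫|φ|² dx = 1.4000, and ∫φ*·x⁴·φ dx = 0.77792, so ⟨x⁴⟩ = 0.77792 / 1.4000.
⟨x⁴⟩ = 0.55566.

0.5557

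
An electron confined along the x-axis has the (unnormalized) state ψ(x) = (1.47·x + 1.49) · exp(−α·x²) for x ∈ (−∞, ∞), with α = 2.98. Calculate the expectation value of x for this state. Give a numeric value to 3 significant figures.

0.153

⟨x⟩ = ∫ x·|ψ|² dx / ∫|ψ|² dx (integrals over the domain).
Expand each integrand as polynomial × e^(−2αx²) and use ∫x^(2j)·e^(−2αx²) dx = (2j−1)!!/(4α)^j · √(π/(2α)), odd powers → 0; here √(π/(2α)) = 0.72603.
State is unnormalized: ∫|ψ|² dx = 1.7435, and ∫ψ*·x·ψ dx = 0.26681, so ⟨x⟩ = 0.26681 / 1.7435.
⟨x⟩ = 0.15304.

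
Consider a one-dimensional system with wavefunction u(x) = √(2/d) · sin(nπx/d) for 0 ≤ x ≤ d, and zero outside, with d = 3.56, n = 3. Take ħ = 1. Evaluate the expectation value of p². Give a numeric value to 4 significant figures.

p² u = −ħ² d²u/dx²; ⟨p²⟩ = −ħ² ∫ u*·u'' dx.
d/dx sin(nπx/d) = (nπ/d)·cos(nπx/d) and d²/dx² sin(nπx/d) = −(nπ/d)²·sin(nπx/d); on 0 ≤ x ≤ d, ∫sin²(nπx/d) dx = d/2 and ∫sin(nπx/d)·cos(nπx/d) dx = 0.
⟨p²⟩ = 7.0088.

7.009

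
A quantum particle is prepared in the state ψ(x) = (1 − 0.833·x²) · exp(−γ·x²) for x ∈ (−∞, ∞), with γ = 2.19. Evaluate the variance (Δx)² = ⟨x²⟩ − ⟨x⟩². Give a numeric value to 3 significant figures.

0.0771

Compute ⟨x⟩ and ⟨x²⟩ separately, then (Δx)² = ⟨x²⟩ − ⟨x⟩².
Expand each integrand as polynomial × e^(−2γx²) and use ∫x^(2j)·e^(−2γx²) dx = (2j−1)!!/(4γ)^j · √(π/(2γ)), odd powers → 0; here √(π/(2γ)) = 0.84691.
Normalization: ∫|ψ|² dx = 0.70882.
⟨x⟩ = 0.0000 and ⟨x²⟩ = 0.077075.
(Δx)² = 0.077075 − (0.0000)² = 0.077075.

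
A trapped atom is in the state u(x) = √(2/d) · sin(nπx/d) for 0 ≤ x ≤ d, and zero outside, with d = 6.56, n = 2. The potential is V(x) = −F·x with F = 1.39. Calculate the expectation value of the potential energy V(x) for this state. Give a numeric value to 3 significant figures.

-4.56

⟨V⟩ = ∫ V(x)·|u|² dx.
With sin²θ = (1 − cos2θ)/2 on 0 ≤ x ≤ d: ∫sin²(nπx/d) dx = d/2, ∫x·sin²(nπx/d) dx = d²/4, ∫x²·sin²(nπx/d) dx = d³·(1/6 − 1/(4n²π²)); higher powers xᵏ the same way, integrating xᵏ·cos(2nπx/d) by parts.
⟨V⟩ = -4.5592.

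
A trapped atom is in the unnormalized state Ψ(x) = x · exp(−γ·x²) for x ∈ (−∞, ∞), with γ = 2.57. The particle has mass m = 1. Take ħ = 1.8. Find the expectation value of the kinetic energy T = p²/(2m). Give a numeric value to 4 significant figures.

12.49

T = −(ħ²/2m) d²/dx², so ⟨T⟩ = −(ħ²/2m) ∫ Ψ*·Ψ'' dx / ∫|Ψ|² dx; with m = 1.
Expand each integrand as polynomial × e^(−2γx²) and use ∫x^(2j)·e^(−2γx²) dx = (2j−1)!!/(4γ)^j · √(π/(2γ)), odd powers → 0; here √(π/(2γ)) = 0.78180. Differentiate with the product rule, d/dx e^(−γx²) = −2γx·e^(−γx²).
State is unnormalized: ∫|Ψ|² dx = 0.076050, and ∫Ψ*·(−ħ²/2m · Ψ'') dx = 0.94988, so ⟨T⟩ = 0.94988 / 0.076050.
⟨T⟩ = 12.490.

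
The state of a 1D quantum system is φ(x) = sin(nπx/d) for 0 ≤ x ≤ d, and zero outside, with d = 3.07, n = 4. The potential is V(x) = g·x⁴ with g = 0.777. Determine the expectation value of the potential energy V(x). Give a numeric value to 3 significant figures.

⟨V⟩ = ∫ V(x)·|φ|² dx / ∫|φ|² dx.
With sin²θ = (1 − cos2θ)/2 on 0 ≤ x ≤ d: ∫sin²(nπx/d) dx = d/2, ∫x·sin²(nπx/d) dx = d²/4, ∫x²·sin²(nπx/d) dx = d³·(1/6 − 1/(4n²π²)); higher powers xᵏ the same way, integrating xᵏ·cos(2nπx/d) by parts.
State is unnormalized: ∫|φ|² dx = 1.5350, and ∫φ*·V(x)·φ dx = 20.525, so ⟨V⟩ = 20.525 / 1.5350.
⟨V⟩ = 13.371.

13.4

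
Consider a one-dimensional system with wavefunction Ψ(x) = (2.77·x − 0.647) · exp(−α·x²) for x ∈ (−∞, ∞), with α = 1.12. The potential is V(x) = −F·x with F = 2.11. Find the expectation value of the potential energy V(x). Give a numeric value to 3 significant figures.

⟨V⟩ = ∫ V(x)·|Ψ|² dx / ∫|Ψ|² dx.
Expand each integrand as polynomial × e^(−2αx²) and use ∫x^(2j)·e^(−2αx²) dx = (2j−1)!!/(4α)^j · √(π/(2α)), odd powers → 0; here √(π/(2α)) = 1.1843.
State is unnormalized: ∫|Ψ|² dx = 2.5240, and ∫Ψ*·V(x)·Ψ dx = 1.9993, so ⟨V⟩ = 1.9993 / 2.5240.
⟨V⟩ = 0.79209.

0.792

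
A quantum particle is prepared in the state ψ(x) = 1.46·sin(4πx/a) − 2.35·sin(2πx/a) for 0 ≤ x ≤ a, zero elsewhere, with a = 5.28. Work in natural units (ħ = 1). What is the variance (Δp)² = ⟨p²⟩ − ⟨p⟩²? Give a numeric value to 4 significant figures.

Compute ⟨p⟩ and ⟨p²⟩ separately; (Δp)² = ⟨p²⟩ − ⟨p⟩².
d²/dx² sin(jπx/a) = −(jπ/a)²·sin(jπx/a); on 0 ≤ x ≤ a, ∫sin²(jπx/a) dx = a/2 and ∫sin(jπx/a)·sin(lπx/a) dx = 0 for j ≠ l, so only diagonal terms survive in ∫|ψ|² and ∫ψ·ψ″; ∫ψ·ψ′ dx = [ψ²/2] between the walls = 0.
Normalization: ∫|ψ|² dx = 20.207.
⟨p⟩ = 0.0000 and ⟨p²⟩ = 2.5992.
(Δp)² = 2.5992 − (0.0000)² = 2.5992.

2.599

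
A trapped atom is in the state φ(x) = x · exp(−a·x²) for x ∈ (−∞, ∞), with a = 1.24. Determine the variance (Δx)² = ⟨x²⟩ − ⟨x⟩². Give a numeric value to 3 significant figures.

Compute ⟨x⟩ and ⟨x²⟩ separately, then (Δx)² = ⟨x²⟩ − ⟨x⟩².
Expand each integrand as polynomial × e^(−2ax²) and use ∫x^(2j)·e^(−2ax²) dx = (2j−1)!!/(4a)^j · √(π/(2a)), odd powers → 0; here √(π/(2a)) = 1.1255.
Normalization: ∫|φ|² dx = 0.22692.
⟨x⟩ = 0.0000 and ⟨x²⟩ = 0.60484.
(Δx)² = 0.60484 − (0.0000)² = 0.60484.

0.605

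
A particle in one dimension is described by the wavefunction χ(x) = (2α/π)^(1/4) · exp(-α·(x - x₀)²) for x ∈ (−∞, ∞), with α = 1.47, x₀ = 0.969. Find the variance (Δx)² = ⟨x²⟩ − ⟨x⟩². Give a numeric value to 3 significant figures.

Compute ⟨x⟩ and ⟨x²⟩ separately, then (Δx)² = ⟨x²⟩ − ⟨x⟩².
Gaussian moments (u = x − x₀): ∫u^(2j)·e^(−2αu²) du = (2j−1)!!/(4α)^j · √(π/(2α)), odd powers integrate to 0; here √(π/(2α)) = 1.0337.
⟨x⟩ = 0.96900 and ⟨x²⟩ = 1.1090.
(Δx)² = 1.1090 − (0.96900)² = 0.17007.

0.170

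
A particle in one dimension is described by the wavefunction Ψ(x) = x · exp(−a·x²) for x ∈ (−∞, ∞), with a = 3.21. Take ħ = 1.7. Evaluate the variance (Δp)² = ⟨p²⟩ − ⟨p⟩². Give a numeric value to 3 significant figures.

27.8

Compute ⟨p⟩ and ⟨p²⟩ separately; (Δp)² = ⟨p²⟩ − ⟨p⟩².
Expand each integrand as polynomial × e^(−2ax²) and use ∫x^(2j)·e^(−2ax²) dx = (2j−1)!!/(4a)^j · √(π/(2a)), odd powers → 0; here √(π/(2a)) = 0.69953. Differentiate with the product rule, d/dx e^(−ax²) = −2ax·e^(−ax²).
Normalization: ∫|Ψ|² dx = 0.054481.
⟨p⟩ = 0.0000 and ⟨p²⟩ = 27.831.
(Δp)² = 27.831 − (0.0000)² = 27.831.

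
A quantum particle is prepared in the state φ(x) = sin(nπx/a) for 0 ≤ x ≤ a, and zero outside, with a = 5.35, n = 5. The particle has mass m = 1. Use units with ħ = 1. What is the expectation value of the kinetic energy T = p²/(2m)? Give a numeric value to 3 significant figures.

4.31

T = −(ħ²/2m) d²/dx², so ⟨T⟩ = −(ħ²/2m) ∫ φ*·φ'' dx / ∫|φ|² dx; with m = 1.
d/dx sin(nπx/a) = (nπ/a)·cos(nπx/a) and d²/dx² sin(nπx/a) = −(nπ/a)²·sin(nπx/a); on 0 ≤ x ≤ a, ∫sin²(nπx/a) dx = a/2 and ∫sin(nπx/a)·cos(nπx/a) dx = 0.
State is unnormalized: ∫|φ|² dx = 2.6750, and ∫φ*·(−ħ²/2m · φ'') dx = 11.530, so ⟨T⟩ = 11.530 / 2.6750.
⟨T⟩ = 4.3102.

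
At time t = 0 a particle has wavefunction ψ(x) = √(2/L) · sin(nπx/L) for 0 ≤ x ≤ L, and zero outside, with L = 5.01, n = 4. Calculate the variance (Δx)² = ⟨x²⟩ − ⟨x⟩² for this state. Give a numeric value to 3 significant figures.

Compute ⟨x⟩ and ⟨x²⟩ separately, then (Δx)² = ⟨x²⟩ − ⟨x⟩².
With sin²θ = (1 − cos2θ)/2 on 0 ≤ x ≤ L: ∫sin²(nπx/L) dx = L/2, ∫x·sin²(nπx/L) dx = L²/4, ∫x²·sin²(nπx/L) dx = L³·(1/6 − 1/(4n²π²)); higher powers xᵏ the same way, integrating xᵏ·cos(2nπx/L) by parts.
⟨x⟩ = 2.5050 and ⟨x²⟩ = 8.2872.
(Δx)² = 8.2872 − (2.5050)² = 2.0122.

2.01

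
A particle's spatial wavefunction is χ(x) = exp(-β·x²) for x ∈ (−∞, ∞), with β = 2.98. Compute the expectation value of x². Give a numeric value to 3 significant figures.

0.0839

⟨x²⟩ = ∫ x²·|χ|² dx / ∫|χ|² dx (integrals over the domain).
Gaussian moments: ∫x^(2j)·e^(−2βx²) dx = (2j−1)!!/(4β)^j · √(π/(2β)), odd powers integrate to 0; here √(π/(2β)) = 0.72603.
State is unnormalized: ∫|χ|² dx = 0.72603, and ∫χ*·x²·χ dx = 0.060908, so ⟨x²⟩ = 0.060908 / 0.72603.
⟨x²⟩ = 0.083893.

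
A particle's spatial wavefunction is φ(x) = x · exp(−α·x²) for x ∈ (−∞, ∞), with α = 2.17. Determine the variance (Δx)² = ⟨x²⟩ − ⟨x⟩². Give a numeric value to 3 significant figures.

0.346

Compute ⟨x⟩ and ⟨x²⟩ separately, then (Δx)² = ⟨x²⟩ − ⟨x⟩².
Expand each integrand as polynomial × e^(−2αx²) and use ∫x^(2j)·e^(−2αx²) dx = (2j−1)!!/(4α)^j · √(π/(2α)), odd powers → 0; here √(π/(2α)) = 0.85081.
Normalization: ∫|φ|² dx = 0.098019.
⟨x⟩ = 0.0000 and ⟨x²⟩ = 0.34562.
(Δx)² = 0.34562 − (0.0000)² = 0.34562.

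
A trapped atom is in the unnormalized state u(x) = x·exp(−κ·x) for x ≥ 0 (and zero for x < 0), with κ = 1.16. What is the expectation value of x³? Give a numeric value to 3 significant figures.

⟨x³⟩ = ∫ x³·|u|² dx / ∫|u|² dx (integrals over the domain).
Every integrand reduces to terms xʲ·e^(−2κx) on [0, ∞); use ∫₀^∞ xʲ·e^(−2κx) dx = j!/(2κ)^(j+1).
State is unnormalized: ∫|u|² dx = 0.16016, and ∫u*·x³·u dx = 0.76958, so ⟨x³⟩ = 0.76958 / 0.16016.
⟨x³⟩ = 4.8049.

4.80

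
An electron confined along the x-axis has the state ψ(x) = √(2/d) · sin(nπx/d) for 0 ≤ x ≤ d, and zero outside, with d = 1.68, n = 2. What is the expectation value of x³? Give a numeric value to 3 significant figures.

⟨x³⟩ = ∫ x³·|ψ|² dx (integrals over the domain).
With sin²θ = (1 − cos2θ)/2 on 0 ≤ x ≤ d: ∫sin²(nπx/d) dx = d/2, ∫x·sin²(nπx/d) dx = d²/4, ∫x²·sin²(nπx/d) dx = d³·(1/6 − 1/(4n²π²)); higher powers xᵏ the same way, integrating xᵏ·cos(2nπx/d) by parts.
⟨x³⟩ = 1.0953.

1.10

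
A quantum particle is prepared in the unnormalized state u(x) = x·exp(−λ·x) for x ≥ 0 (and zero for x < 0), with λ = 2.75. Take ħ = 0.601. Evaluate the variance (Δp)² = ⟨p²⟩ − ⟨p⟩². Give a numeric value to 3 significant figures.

2.73

Compute ⟨p⟩ and ⟨p²⟩ separately; (Δp)² = ⟨p²⟩ − ⟨p⟩².
Differentiate x·exp(−λ·x) with the product rule; every integrand then reduces to terms xʲ·e^(−2λx) on [0, ∞), with ∫₀^∞ xʲ·e^(−2λx) dx = j!/(2λ)^(j+1).
Normalization: ∫|u|² dx = 0.012021.
⟨p⟩ = 0.0000 and ⟨p²⟩ = 2.7316.
(Δp)² = 2.7316 − (0.0000)² = 2.7316.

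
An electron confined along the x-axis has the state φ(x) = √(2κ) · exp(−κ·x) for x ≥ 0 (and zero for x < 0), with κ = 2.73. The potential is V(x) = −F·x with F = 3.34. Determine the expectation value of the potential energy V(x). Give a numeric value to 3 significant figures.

-0.612

⟨V⟩ = ∫ V(x)·|φ|² dx.
Every integrand reduces to terms xʲ·e^(−2κx) on [0, ∞); use ∫₀^∞ xʲ·e^(−2κx) dx = j!/(2κ)^(j+1).
⟨V⟩ = -0.61172.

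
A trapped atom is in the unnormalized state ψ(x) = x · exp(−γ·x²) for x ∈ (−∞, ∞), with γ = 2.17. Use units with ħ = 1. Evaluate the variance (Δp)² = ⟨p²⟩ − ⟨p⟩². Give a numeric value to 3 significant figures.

Compute ⟨p⟩ and ⟨p²⟩ separately; (Δp)² = ⟨p²⟩ − ⟨p⟩².
Expand each integrand as polynomial × e^(−2γx²) and use ∫x^(2j)·e^(−2γx²) dx = (2j−1)!!/(4γ)^j · √(π/(2γ)), odd powers → 0; here √(π/(2γ)) = 0.85081. Differentiate with the product rule, d/dx e^(−γx²) = −2γx·e^(−γx²).
Normalization: ∫|ψ|² dx = 0.098019.
⟨p⟩ = 0.0000 and ⟨p²⟩ = 6.5100.
(Δp)² = 6.5100 − (0.0000)² = 6.5100.

6.51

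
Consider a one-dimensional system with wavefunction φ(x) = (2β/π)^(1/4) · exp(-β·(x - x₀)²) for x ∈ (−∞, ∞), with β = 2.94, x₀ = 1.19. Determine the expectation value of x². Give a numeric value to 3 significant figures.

1.50

⟨x²⟩ = ∫ x²·|φ|² dx (integrals over the domain).
Gaussian moments (u = x − x₀): ∫u^(2j)·e^(−2βu²) du = (2j−1)!!/(4β)^j · √(π/(2β)), odd powers integrate to 0; here √(π/(2β)) = 0.73095.
⟨x²⟩ = 1.5011.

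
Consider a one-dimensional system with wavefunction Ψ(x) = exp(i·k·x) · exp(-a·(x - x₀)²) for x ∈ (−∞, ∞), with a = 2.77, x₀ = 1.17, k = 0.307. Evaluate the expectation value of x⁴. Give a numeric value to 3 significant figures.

⟨x⁴⟩ = ∫ x⁴·|Ψ|² dx / ∫|Ψ|² dx (integrals over the domain).
Gaussian moments (u = x − x₀): ∫u^(2j)·e^(−2au²) du = (2j−1)!!/(4a)^j · √(π/(2a)), odd powers integrate to 0; here √(π/(2a)) = 0.75304.
State is unnormalized: ∫|Ψ|² dx = 0.75304, and ∫Ψ*·x⁴·Ψ dx = 1.9877, so ⟨x⁴⟩ = 1.9877 / 0.75304.
⟨x⁴⟩ = 2.6396.

2.64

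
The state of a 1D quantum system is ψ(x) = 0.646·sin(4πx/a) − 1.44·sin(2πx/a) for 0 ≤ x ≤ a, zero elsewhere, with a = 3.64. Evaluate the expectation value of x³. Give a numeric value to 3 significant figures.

⟨x³⟩ = ∫ x³·|ψ|² dx / ∫|ψ|² dx (integrals over the domain).
On 0 ≤ x ≤ a (j ≠ l): ∫sin²(jπx/a) dx = a/2, ∫sin(jπx/a)·sin(lπx/a) dx = 0; diagonal moments ∫x·sin²(jπx/a) dx = a²/4, ∫x²·sin²(jπx/a) dx = a³·(1/6 − 1/(4j²π²)); cross terms ∫x·sin(jπx/a)·sin(lπx/a) dx = 0 for j + l even and −4jla²/(π²(j² − l²)²) for j + l odd, ∫x²·sin(jπx/a)·sin(lπx/a) dx = (−1)^(j+l)·4jla³/(π²(j² − l²)²); higher powers the same way via product-to-sum and parts.
State is unnormalized: ∫|ψ|² dx = 4.5335, and ∫ψ*·x³·ψ dx = 39.998, so ⟨x³⟩ = 39.998 / 4.5335.
⟨x³⟩ = 8.8228.

8.82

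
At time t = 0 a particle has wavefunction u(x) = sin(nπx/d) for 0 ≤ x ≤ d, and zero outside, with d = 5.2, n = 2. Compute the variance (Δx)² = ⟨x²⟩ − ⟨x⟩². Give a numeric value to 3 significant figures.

1.91

Compute ⟨x⟩ and ⟨x²⟩ separately, then (Δx)² = ⟨x²⟩ − ⟨x⟩².
With sin²θ = (1 − cos2θ)/2 on 0 ≤ x ≤ d: ∫sin²(nπx/d) dx = d/2, ∫x·sin²(nπx/d) dx = d²/4, ∫x²·sin²(nπx/d) dx = d³·(1/6 − 1/(4n²π²)); higher powers xᵏ the same way, integrating xᵏ·cos(2nπx/d) by parts.
Normalization: ∫|u|² dx = 2.6000.
⟨x⟩ = 2.6000 and ⟨x²⟩ = 8.6709.
(Δx)² = 8.6709 − (2.6000)² = 1.9109.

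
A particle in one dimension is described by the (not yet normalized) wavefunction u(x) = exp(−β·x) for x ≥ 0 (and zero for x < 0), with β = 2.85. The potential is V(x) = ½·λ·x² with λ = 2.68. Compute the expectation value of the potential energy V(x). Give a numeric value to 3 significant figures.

0.0825

⟨V⟩ = ∫ V(x)·|u|² dx / ∫|u|² dx.
Every integrand reduces to terms xʲ·e^(−2βx) on [0, ∞); use ∫₀^∞ xʲ·e^(−2βx) dx = j!/(2β)^(j+1).
State is unnormalized: ∫|u|² dx = 0.17544, and ∫u*·V(x)·u dx = 0.014471, so ⟨V⟩ = 0.014471 / 0.17544.
⟨V⟩ = 0.082487.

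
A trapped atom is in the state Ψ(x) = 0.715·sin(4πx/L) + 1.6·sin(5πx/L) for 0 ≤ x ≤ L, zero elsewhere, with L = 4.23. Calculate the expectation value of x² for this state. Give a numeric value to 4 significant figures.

⟨x²⟩ = ∫ x²·|Ψ|² dx / ∫|Ψ|² dx (integrals over the domain).
On 0 ≤ x ≤ L (j ≠ l): ∫sin²(jπx/L) dx = L/2, ∫sin(jπx/L)·sin(lπx/L) dx = 0; diagonal moments ∫x·sin²(jπx/L) dx = L²/4, ∫x²·sin²(jπx/L) dx = L³·(1/6 − 1/(4j²π²)); cross terms ∫x·sin(jπx/L)·sin(lπx/L) dx = 0 for j + l even and −4jlL²/(π²(j² − l²)²) for j + l odd, ∫x²·sin(jπx/L)·sin(lπx/L) dx = (−1)^(j+l)·4jlL³/(π²(j² − l²)²); higher powers the same way via product-to-sum and parts.
State is unnormalized: ∫|Ψ|² dx = 6.4956, and ∫Ψ*·x²·Ψ dx = 21.155, so ⟨x²⟩ = 21.155 / 6.4956.
⟨x²⟩ = 3.2568.

3.257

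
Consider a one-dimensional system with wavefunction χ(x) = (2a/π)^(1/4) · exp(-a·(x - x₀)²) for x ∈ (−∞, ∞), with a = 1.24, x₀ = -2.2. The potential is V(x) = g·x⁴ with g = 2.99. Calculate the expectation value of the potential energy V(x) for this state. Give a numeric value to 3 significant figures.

87.9

⟨V⟩ = ∫ V(x)·|χ|² dx.
Gaussian moments (u = x − x₀): ∫u^(2j)·e^(−2au²) du = (2j−1)!!/(4a)^j · √(π/(2a)), odd powers integrate to 0; here √(π/(2a)) = 1.1255.
⟨V⟩ = 87.913.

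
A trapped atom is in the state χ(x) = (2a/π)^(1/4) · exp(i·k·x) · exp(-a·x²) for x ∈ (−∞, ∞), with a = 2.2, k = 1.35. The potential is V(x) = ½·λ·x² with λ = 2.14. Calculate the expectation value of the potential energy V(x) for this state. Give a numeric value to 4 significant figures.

⟨V⟩ = ∫ V(x)·|χ|² dx.
Gaussian moments: ∫x^(2j)·e^(−2ax²) dx = (2j−1)!!/(4a)^j · √(π/(2a)), odd powers integrate to 0; here √(π/(2a)) = 0.84498.
⟨V⟩ = 0.12159.

0.1216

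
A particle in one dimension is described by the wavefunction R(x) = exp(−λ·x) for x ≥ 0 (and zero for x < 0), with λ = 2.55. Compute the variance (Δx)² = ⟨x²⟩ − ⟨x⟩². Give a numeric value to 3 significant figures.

0.0384

Compute ⟨x⟩ and ⟨x²⟩ separately, then (Δx)² = ⟨x²⟩ − ⟨x⟩².
Every integrand reduces to terms xʲ·e^(−2λx) on [0, ∞); use ∫₀^∞ xʲ·e^(−2λx) dx = j!/(2λ)^(j+1).
Normalization: ∫|R|² dx = 0.19608.
⟨x⟩ = 0.19608 and ⟨x²⟩ = 0.076894.
(Δx)² = 0.076894 − (0.19608)² = 0.038447.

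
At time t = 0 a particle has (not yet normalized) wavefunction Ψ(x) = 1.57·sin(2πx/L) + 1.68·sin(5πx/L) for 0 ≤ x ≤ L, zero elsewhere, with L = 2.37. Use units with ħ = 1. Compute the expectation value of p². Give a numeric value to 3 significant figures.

26.7

p² Ψ = −ħ² d²Ψ/dx²; ⟨p²⟩ = −ħ² ∫ Ψ*·Ψ'' dx / ∫|Ψ|² dx.
d²/dx² sin(jπx/L) = −(jπ/L)²·sin(jπx/L); on 0 ≤ x ≤ L, ∫sin²(jπx/L) dx = L/2 and ∫sin(jπx/L)·sin(lπx/L) dx = 0 for j ≠ l, so only diagonal terms survive in ∫|Ψ|² and ∫Ψ·Ψ″; ∫Ψ·Ψ′ dx = [Ψ²/2] between the walls = 0.
State is unnormalized: ∫|Ψ|² dx = 6.2655, and ∫Ψ*·(−ħ² Ψ'') dx = 167.45, so ⟨p²⟩ = 167.45 / 6.2655.
⟨p²⟩ = 26.726.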